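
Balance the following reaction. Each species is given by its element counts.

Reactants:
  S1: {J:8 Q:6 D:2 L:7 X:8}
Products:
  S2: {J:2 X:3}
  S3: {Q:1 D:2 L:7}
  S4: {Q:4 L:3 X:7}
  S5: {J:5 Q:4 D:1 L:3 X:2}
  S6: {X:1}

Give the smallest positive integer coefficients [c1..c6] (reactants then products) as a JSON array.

Coefficients: [5, 5, 2, 1, 6, 6]

J: 5·8 = 40 | 5·2+2·0+1·0+6·5+6·0 = 40
Q: 5·6 = 30 | 5·0+2·1+1·4+6·4+6·0 = 30
D: 5·2 = 10 | 5·0+2·2+1·0+6·1+6·0 = 10
L: 5·7 = 35 | 5·0+2·7+1·3+6·3+6·0 = 35
X: 5·8 = 40 | 5·3+2·0+1·7+6·2+6·1 = 40
gcd(5,5,2,1,6,6) = 1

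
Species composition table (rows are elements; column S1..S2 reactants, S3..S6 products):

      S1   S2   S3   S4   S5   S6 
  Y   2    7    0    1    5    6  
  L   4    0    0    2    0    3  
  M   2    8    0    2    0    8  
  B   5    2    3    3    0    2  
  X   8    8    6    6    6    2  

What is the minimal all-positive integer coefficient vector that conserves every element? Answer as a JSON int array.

Coefficients: [3, 2, 2, 3, 1, 2]

Y: 3·2+2·7 = 20 | 2·0+3·1+1·5+2·6 = 20
L: 3·4+2·0 = 12 | 2·0+3·2+1·0+2·3 = 12
M: 3·2+2·8 = 22 | 2·0+3·2+1·0+2·8 = 22
B: 3·5+2·2 = 19 | 2·3+3·3+1·0+2·2 = 19
X: 3·8+2·8 = 40 | 2·6+3·6+1·6+2·2 = 40
gcd(3,2,2,3,1,2) = 1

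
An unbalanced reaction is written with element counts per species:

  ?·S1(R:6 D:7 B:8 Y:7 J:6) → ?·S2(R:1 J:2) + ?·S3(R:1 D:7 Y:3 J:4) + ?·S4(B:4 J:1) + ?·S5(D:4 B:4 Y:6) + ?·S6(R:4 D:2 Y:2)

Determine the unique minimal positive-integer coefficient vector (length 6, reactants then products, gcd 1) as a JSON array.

Coefficients: [3, 5, 1, 4, 2, 3]

R: 3·6 = 18 | 5·1+1·1+4·0+2·0+3·4 = 18
D: 3·7 = 21 | 5·0+1·7+4·0+2·4+3·2 = 21
B: 3·8 = 24 | 5·0+1·0+4·4+2·4+3·0 = 24
Y: 3·7 = 21 | 5·0+1·3+4·0+2·6+3·2 = 21
J: 3·6 = 18 | 5·2+1·4+4·1+2·0+3·0 = 18
gcd(3,5,1,4,2,3) = 1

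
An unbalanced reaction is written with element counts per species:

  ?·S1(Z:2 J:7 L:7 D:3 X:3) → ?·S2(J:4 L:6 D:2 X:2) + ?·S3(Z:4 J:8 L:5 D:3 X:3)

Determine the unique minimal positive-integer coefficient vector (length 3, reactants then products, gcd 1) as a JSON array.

Z: 4·2 = 8 | 3·0+2·4 = 8
J: 4·7 = 28 | 3·4+2·8 = 28
L: 4·7 = 28 | 3·6+2·5 = 28
D: 4·3 = 12 | 3·2+2·3 = 12
X: 4·3 = 12 | 3·2+2·3 = 12
gcd(4,3,2) = 1

Coefficients: [4, 3, 2]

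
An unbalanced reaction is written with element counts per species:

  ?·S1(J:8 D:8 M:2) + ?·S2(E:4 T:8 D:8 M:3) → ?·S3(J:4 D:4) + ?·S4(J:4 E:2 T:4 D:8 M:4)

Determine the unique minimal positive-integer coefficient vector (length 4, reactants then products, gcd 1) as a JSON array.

J: 5·8+2·0 = 40 | 6·4+4·4 = 40
E: 5·0+2·4 = 8 | 6·0+4·2 = 8
T: 5·0+2·8 = 16 | 6·0+4·4 = 16
D: 5·8+2·8 = 56 | 6·4+4·8 = 56
M: 5·2+2·3 = 16 | 6·0+4·4 = 16
gcd(5,2,6,4) = 1

Coefficients: [5, 2, 6, 4]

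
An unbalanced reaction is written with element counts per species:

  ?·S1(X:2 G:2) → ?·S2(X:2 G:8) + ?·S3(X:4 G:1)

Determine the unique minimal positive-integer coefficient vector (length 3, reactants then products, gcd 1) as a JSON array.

X: 5·2 = 10 | 1·2+2·4 = 10
G: 5·2 = 10 | 1·8+2·1 = 10
gcd(5,1,2) = 1

Coefficients: [5, 1, 2]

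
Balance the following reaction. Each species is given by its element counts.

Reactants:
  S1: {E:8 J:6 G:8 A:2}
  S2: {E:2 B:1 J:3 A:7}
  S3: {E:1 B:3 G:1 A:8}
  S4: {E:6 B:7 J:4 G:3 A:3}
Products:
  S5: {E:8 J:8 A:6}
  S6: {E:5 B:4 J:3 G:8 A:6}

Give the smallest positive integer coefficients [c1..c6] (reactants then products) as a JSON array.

Coefficients: [5, 4, 2, 2, 4, 6]

E: 5·8+4·2+2·1+2·6 = 62 | 4·8+6·5 = 62
B: 5·0+4·1+2·3+2·7 = 24 | 4·0+6·4 = 24
J: 5·6+4·3+2·0+2·4 = 50 | 4·8+6·3 = 50
G: 5·8+4·0+2·1+2·3 = 48 | 4·0+6·8 = 48
A: 5·2+4·7+2·8+2·3 = 60 | 4·6+6·6 = 60
gcd(5,4,2,2,4,6) = 1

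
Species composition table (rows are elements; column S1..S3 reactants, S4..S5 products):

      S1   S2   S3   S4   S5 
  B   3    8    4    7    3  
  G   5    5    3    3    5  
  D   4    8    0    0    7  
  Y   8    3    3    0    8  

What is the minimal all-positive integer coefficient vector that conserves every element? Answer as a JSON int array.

B: 1·3+3·8+5·4 = 47 | 5·7+4·3 = 47
G: 1·5+3·5+5·3 = 35 | 5·3+4·5 = 35
D: 1·4+3·8+5·0 = 28 | 5·0+4·7 = 28
Y: 1·8+3·3+5·3 = 32 | 5·0+4·8 = 32
gcd(1,3,5,5,4) = 1

Coefficients: [1, 3, 5, 5, 4]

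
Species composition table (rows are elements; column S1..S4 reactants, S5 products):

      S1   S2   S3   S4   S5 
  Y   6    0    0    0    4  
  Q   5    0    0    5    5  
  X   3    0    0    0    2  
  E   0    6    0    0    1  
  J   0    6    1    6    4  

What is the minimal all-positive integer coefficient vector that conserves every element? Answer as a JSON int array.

Y: 4·6+1·0+6·0+2·0 = 24 | 6·4 = 24
Q: 4·5+1·0+6·0+2·5 = 30 | 6·5 = 30
X: 4·3+1·0+6·0+2·0 = 12 | 6·2 = 12
E: 4·0+1·6+6·0+2·0 = 6 | 6·1 = 6
J: 4·0+1·6+6·1+2·6 = 24 | 6·4 = 24
gcd(4,1,6,2,6) = 1

Coefficients: [4, 1, 6, 2, 6]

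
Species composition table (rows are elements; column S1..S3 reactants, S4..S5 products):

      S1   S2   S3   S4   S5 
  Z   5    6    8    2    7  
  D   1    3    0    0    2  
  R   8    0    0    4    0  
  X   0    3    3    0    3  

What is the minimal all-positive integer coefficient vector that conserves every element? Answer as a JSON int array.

Coefficients: [1, 3, 2, 2, 5]

Z: 1·5+3·6+2·8 = 39 | 2·2+5·7 = 39
D: 1·1+3·3+2·0 = 10 | 2·0+5·2 = 10
R: 1·8+3·0+2·0 = 8 | 2·4+5·0 = 8
X: 1·0+3·3+2·3 = 15 | 2·0+5·3 = 15
gcd(1,3,2,2,5) = 1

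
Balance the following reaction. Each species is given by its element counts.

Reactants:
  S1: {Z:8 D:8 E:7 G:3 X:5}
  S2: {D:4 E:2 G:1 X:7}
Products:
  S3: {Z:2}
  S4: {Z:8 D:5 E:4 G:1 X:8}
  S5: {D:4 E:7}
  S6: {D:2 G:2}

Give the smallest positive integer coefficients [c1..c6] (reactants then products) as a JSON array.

Coefficients: [5, 1, 4, 4, 3, 6]

Z: 5·8+1·0 = 40 | 4·2+4·8+3·0+6·0 = 40
D: 5·8+1·4 = 44 | 4·0+4·5+3·4+6·2 = 44
E: 5·7+1·2 = 37 | 4·0+4·4+3·7+6·0 = 37
G: 5·3+1·1 = 16 | 4·0+4·1+3·0+6·2 = 16
X: 5·5+1·7 = 32 | 4·0+4·8+3·0+6·0 = 32
gcd(5,1,4,4,3,6) = 1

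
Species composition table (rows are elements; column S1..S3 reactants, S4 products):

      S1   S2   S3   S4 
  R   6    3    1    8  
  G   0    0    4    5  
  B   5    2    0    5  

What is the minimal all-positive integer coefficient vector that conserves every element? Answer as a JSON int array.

Coefficients: [2, 5, 5, 4]

R: 2·6+5·3+5·1 = 32 | 4·8 = 32
G: 2·0+5·0+5·4 = 20 | 4·5 = 20
B: 2·5+5·2+5·0 = 20 | 4·5 = 20
gcd(2,5,5,4) = 1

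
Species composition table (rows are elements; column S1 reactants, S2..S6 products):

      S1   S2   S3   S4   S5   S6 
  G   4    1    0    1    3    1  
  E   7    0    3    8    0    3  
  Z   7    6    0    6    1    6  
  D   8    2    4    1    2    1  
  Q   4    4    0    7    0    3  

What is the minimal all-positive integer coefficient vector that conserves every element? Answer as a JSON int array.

G: 5·4 = 20 | 1·1+6·0+1·1+5·3+3·1 = 20
E: 5·7 = 35 | 1·0+6·3+1·8+5·0+3·3 = 35
Z: 5·7 = 35 | 1·6+6·0+1·6+5·1+3·6 = 35
D: 5·8 = 40 | 1·2+6·4+1·1+5·2+3·1 = 40
Q: 5·4 = 20 | 1·4+6·0+1·7+5·0+3·3 = 20
gcd(5,1,6,1,5,3) = 1

Coefficients: [5, 1, 6, 1, 5, 3]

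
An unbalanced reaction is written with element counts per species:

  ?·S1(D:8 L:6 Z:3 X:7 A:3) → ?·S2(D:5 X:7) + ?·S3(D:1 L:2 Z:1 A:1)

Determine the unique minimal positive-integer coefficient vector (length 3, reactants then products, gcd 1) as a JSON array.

D: 1·8 = 8 | 1·5+3·1 = 8
L: 1·6 = 6 | 1·0+3·2 = 6
Z: 1·3 = 3 | 1·0+3·1 = 3
X: 1·7 = 7 | 1·7+3·0 = 7
A: 1·3 = 3 | 1·0+3·1 = 3
gcd(1,1,3) = 1

Coefficients: [1, 1, 3]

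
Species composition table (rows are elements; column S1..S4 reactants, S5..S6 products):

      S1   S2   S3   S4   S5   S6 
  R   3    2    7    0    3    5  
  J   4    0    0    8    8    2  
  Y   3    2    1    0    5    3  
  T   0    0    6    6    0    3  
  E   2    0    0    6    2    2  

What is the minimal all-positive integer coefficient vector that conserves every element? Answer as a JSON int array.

R: 2·3+5·2+1·7+1·0 = 23 | 1·3+4·5 = 23
J: 2·4+5·0+1·0+1·8 = 16 | 1·8+4·2 = 16
Y: 2·3+5·2+1·1+1·0 = 17 | 1·5+4·3 = 17
T: 2·0+5·0+1·6+1·6 = 12 | 1·0+4·3 = 12
E: 2·2+5·0+1·0+1·6 = 10 | 1·2+4·2 = 10
gcd(2,5,1,1,1,4) = 1

Coefficients: [2, 5, 1, 1, 1, 4]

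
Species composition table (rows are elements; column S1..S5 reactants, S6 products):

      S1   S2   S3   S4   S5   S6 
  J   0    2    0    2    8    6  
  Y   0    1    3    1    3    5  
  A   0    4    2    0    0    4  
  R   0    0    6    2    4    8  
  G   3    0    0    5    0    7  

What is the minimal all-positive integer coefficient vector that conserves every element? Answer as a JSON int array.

Coefficients: [5, 3, 4, 4, 2, 5]

J: 5·0+3·2+4·0+4·2+2·8 = 30 | 5·6 = 30
Y: 5·0+3·1+4·3+4·1+2·3 = 25 | 5·5 = 25
A: 5·0+3·4+4·2+4·0+2·0 = 20 | 5·4 = 20
R: 5·0+3·0+4·6+4·2+2·4 = 40 | 5·8 = 40
G: 5·3+3·0+4·0+4·5+2·0 = 35 | 5·7 = 35
gcd(5,3,4,4,2,5) = 1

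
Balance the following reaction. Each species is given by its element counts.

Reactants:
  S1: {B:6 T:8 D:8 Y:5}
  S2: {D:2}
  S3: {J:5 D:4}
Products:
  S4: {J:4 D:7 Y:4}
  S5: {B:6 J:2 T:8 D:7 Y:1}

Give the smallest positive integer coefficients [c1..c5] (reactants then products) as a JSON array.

B: 5·6+3·0+6·0 = 30 | 5·0+5·6 = 30
J: 5·0+3·0+6·5 = 30 | 5·4+5·2 = 30
T: 5·8+3·0+6·0 = 40 | 5·0+5·8 = 40
D: 5·8+3·2+6·4 = 70 | 5·7+5·7 = 70
Y: 5·5+3·0+6·0 = 25 | 5·4+5·1 = 25
gcd(5,3,6,5,5) = 1

Coefficients: [5, 3, 6, 5, 5]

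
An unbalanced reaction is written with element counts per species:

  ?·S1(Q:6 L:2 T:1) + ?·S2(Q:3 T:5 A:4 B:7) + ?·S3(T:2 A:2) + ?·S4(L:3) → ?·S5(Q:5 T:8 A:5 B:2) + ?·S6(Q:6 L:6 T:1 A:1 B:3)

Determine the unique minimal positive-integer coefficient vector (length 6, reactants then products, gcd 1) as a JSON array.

Q: 6·6+3·3+4·0+6·0 = 45 | 3·5+5·6 = 45
L: 6·2+3·0+4·0+6·3 = 30 | 3·0+5·6 = 30
T: 6·1+3·5+4·2+6·0 = 29 | 3·8+5·1 = 29
A: 6·0+3·4+4·2+6·0 = 20 | 3·5+5·1 = 20
B: 6·0+3·7+4·0+6·0 = 21 | 3·2+5·3 = 21
gcd(6,3,4,6,3,5) = 1

Coefficients: [6, 3, 4, 6, 3, 5]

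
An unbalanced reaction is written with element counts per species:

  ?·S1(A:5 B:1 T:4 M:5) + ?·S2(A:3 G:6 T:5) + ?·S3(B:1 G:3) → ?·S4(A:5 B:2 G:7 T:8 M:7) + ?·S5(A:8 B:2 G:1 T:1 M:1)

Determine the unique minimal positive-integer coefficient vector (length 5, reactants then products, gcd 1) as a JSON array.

A: 3·5+1·3+3·0 = 18 | 2·5+1·8 = 18
B: 3·1+1·0+3·1 = 6 | 2·2+1·2 = 6
G: 3·0+1·6+3·3 = 15 | 2·7+1·1 = 15
T: 3·4+1·5+3·0 = 17 | 2·8+1·1 = 17
M: 3·5+1·0+3·0 = 15 | 2·7+1·1 = 15
gcd(3,1,3,2,1) = 1

Coefficients: [3, 1, 3, 2, 1]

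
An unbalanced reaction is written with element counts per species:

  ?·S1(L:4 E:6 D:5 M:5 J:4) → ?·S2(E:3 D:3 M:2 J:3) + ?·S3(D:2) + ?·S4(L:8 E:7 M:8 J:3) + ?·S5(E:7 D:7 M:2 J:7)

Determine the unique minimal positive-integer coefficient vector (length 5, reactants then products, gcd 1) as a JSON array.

Coefficients: [4, 1, 5, 2, 1]

L: 4·4 = 16 | 1·0+5·0+2·8+1·0 = 16
E: 4·6 = 24 | 1·3+5·0+2·7+1·7 = 24
D: 4·5 = 20 | 1·3+5·2+2·0+1·7 = 20
M: 4·5 = 20 | 1·2+5·0+2·8+1·2 = 20
J: 4·4 = 16 | 1·3+5·0+2·3+1·7 = 16
gcd(4,1,5,2,1) = 1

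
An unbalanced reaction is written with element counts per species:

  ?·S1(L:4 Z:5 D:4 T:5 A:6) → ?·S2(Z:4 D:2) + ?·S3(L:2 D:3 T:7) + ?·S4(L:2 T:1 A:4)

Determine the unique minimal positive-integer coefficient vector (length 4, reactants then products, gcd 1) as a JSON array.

L: 4·4 = 16 | 5·0+2·2+6·2 = 16
Z: 4·5 = 20 | 5·4+2·0+6·0 = 20
D: 4·4 = 16 | 5·2+2·3+6·0 = 16
T: 4·5 = 20 | 5·0+2·7+6·1 = 20
A: 4·6 = 24 | 5·0+2·0+6·4 = 24
gcd(4,5,2,6) = 1

Coefficients: [4, 5, 2, 6]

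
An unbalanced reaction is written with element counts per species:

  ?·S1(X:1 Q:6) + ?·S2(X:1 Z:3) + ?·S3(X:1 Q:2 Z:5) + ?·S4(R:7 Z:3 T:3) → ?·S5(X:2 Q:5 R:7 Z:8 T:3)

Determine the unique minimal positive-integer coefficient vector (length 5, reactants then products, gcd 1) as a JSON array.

Coefficients: [4, 5, 3, 6, 6]

X: 4·1+5·1+3·1+6·0 = 12 | 6·2 = 12
Q: 4·6+5·0+3·2+6·0 = 30 | 6·5 = 30
R: 4·0+5·0+3·0+6·7 = 42 | 6·7 = 42
Z: 4·0+5·3+3·5+6·3 = 48 | 6·8 = 48
T: 4·0+5·0+3·0+6·3 = 18 | 6·3 = 18
gcd(4,5,3,6,6) = 1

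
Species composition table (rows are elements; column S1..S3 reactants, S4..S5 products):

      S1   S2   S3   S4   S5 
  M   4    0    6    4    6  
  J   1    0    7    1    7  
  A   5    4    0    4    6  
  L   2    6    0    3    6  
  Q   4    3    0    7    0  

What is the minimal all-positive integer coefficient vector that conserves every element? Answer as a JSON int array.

M: 6·4+6·0+5·6 = 54 | 6·4+5·6 = 54
J: 6·1+6·0+5·7 = 41 | 6·1+5·7 = 41
A: 6·5+6·4+5·0 = 54 | 6·4+5·6 = 54
L: 6·2+6·6+5·0 = 48 | 6·3+5·6 = 48
Q: 6·4+6·3+5·0 = 42 | 6·7+5·0 = 42
gcd(6,6,5,6,5) = 1

Coefficients: [6, 6, 5, 6, 5]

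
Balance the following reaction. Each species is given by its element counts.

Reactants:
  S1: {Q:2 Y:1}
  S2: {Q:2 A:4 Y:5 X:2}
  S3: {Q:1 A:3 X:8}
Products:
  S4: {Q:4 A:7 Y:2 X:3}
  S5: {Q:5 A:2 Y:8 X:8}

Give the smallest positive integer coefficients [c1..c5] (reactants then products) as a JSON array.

Q: 5·2+3·2+2·1 = 18 | 2·4+2·5 = 18
A: 5·0+3·4+2·3 = 18 | 2·7+2·2 = 18
Y: 5·1+3·5+2·0 = 20 | 2·2+2·8 = 20
X: 5·0+3·2+2·8 = 22 | 2·3+2·8 = 22
gcd(5,3,2,2,2) = 1

Coefficients: [5, 3, 2, 2, 2]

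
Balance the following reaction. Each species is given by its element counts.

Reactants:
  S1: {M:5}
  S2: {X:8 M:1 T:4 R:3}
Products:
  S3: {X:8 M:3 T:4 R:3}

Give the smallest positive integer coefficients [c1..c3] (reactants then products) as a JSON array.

X: 2·0+5·8 = 40 | 5·8 = 40
M: 2·5+5·1 = 15 | 5·3 = 15
T: 2·0+5·4 = 20 | 5·4 = 20
R: 2·0+5·3 = 15 | 5·3 = 15
gcd(2,5,5) = 1

Coefficients: [2, 5, 5]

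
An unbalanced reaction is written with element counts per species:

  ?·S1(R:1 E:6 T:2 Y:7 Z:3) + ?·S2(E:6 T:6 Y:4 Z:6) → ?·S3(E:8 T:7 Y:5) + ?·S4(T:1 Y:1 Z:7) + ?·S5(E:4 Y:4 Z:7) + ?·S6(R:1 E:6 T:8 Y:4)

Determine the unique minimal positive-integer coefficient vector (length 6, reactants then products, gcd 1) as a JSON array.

R: 2·1+6·0 = 2 | 3·0+3·0+3·0+2·1 = 2
E: 2·6+6·6 = 48 | 3·8+3·0+3·4+2·6 = 48
T: 2·2+6·6 = 40 | 3·7+3·1+3·0+2·8 = 40
Y: 2·7+6·4 = 38 | 3·5+3·1+3·4+2·4 = 38
Z: 2·3+6·6 = 42 | 3·0+3·7+3·7+2·0 = 42
gcd(2,6,3,3,3,2) = 1

Coefficients: [2, 6, 3, 3, 3, 2]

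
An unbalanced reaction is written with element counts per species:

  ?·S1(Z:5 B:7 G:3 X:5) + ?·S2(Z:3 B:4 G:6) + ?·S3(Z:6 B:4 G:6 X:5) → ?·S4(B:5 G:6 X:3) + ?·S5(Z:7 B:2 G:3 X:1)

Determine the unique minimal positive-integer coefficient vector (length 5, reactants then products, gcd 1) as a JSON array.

Z: 1·5+4·3+3·6 = 35 | 5·0+5·7 = 35
B: 1·7+4·4+3·4 = 35 | 5·5+5·2 = 35
G: 1·3+4·6+3·6 = 45 | 5·6+5·3 = 45
X: 1·5+4·0+3·5 = 20 | 5·3+5·1 = 20
gcd(1,4,3,5,5) = 1

Coefficients: [1, 4, 3, 5, 5]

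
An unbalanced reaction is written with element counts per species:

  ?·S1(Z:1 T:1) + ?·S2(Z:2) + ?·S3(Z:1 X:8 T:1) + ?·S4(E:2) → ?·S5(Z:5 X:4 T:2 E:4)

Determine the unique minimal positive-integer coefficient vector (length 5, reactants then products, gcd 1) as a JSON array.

Coefficients: [3, 3, 1, 4, 2]

Z: 3·1+3·2+1·1+4·0 = 10 | 2·5 = 10
X: 3·0+3·0+1·8+4·0 = 8 | 2·4 = 8
T: 3·1+3·0+1·1+4·0 = 4 | 2·2 = 4
E: 3·0+3·0+1·0+4·2 = 8 | 2·4 = 8
gcd(3,3,1,4,2) = 1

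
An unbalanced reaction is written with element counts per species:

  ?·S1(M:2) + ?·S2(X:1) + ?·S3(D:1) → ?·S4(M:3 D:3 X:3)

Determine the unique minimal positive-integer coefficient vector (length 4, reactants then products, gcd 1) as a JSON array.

Coefficients: [3, 6, 6, 2]

M: 3·2+6·0+6·0 = 6 | 2·3 = 6
D: 3·0+6·0+6·1 = 6 | 2·3 = 6
X: 3·0+6·1+6·0 = 6 | 2·3 = 6
gcd(3,6,6,2) = 1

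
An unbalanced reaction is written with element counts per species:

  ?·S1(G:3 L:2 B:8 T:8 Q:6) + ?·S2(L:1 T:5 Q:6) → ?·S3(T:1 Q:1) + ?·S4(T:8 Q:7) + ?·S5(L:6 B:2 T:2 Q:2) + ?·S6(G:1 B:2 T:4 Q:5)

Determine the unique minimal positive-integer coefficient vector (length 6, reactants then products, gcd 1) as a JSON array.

Coefficients: [1, 4, 6, 1, 1, 3]

G: 1·3+4·0 = 3 | 6·0+1·0+1·0+3·1 = 3
L: 1·2+4·1 = 6 | 6·0+1·0+1·6+3·0 = 6
B: 1·8+4·0 = 8 | 6·0+1·0+1·2+3·2 = 8
T: 1·8+4·5 = 28 | 6·1+1·8+1·2+3·4 = 28
Q: 1·6+4·6 = 30 | 6·1+1·7+1·2+3·5 = 30
gcd(1,4,6,1,1,3) = 1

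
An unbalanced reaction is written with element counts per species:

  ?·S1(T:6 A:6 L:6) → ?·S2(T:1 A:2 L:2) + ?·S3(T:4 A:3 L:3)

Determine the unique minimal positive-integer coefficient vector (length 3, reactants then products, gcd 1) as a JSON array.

Coefficients: [5, 6, 6]

T: 5·6 = 30 | 6·1+6·4 = 30
A: 5·6 = 30 | 6·2+6·3 = 30
L: 5·6 = 30 | 6·2+6·3 = 30
gcd(5,6,6) = 1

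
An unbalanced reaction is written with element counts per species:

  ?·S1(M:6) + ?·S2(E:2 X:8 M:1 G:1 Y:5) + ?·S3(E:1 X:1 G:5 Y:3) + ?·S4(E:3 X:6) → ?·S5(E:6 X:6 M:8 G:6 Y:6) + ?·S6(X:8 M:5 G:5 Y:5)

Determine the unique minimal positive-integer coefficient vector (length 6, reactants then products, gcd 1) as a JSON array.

E: 6·0+3·2+6·1+2·3 = 18 | 3·6+3·0 = 18
X: 6·0+3·8+6·1+2·6 = 42 | 3·6+3·8 = 42
M: 6·6+3·1+6·0+2·0 = 39 | 3·8+3·5 = 39
G: 6·0+3·1+6·5+2·0 = 33 | 3·6+3·5 = 33
Y: 6·0+3·5+6·3+2·0 = 33 | 3·6+3·5 = 33
gcd(6,3,6,2,3,3) = 1

Coefficients: [6, 3, 6, 2, 3, 3]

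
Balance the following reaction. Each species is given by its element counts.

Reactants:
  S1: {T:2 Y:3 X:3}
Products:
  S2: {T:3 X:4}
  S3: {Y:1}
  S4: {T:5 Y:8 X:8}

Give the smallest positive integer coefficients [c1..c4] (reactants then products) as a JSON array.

Coefficients: [4, 1, 4, 1]

T: 4·2 = 8 | 1·3+4·0+1·5 = 8
Y: 4·3 = 12 | 1·0+4·1+1·8 = 12
X: 4·3 = 12 | 1·4+4·0+1·8 = 12
gcd(4,1,4,1) = 1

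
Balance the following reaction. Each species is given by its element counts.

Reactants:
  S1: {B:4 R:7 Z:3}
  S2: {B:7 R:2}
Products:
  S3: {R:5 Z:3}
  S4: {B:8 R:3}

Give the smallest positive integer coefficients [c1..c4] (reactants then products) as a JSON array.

B: 5·4+4·7 = 48 | 5·0+6·8 = 48
R: 5·7+4·2 = 43 | 5·5+6·3 = 43
Z: 5·3+4·0 = 15 | 5·3+6·0 = 15
gcd(5,4,5,6) = 1

Coefficients: [5, 4, 5, 6]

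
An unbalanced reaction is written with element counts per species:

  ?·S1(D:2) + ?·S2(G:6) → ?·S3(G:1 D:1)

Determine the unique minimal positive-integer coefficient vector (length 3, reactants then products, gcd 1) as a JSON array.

G: 3·0+1·6 = 6 | 6·1 = 6
D: 3·2+1·0 = 6 | 6·1 = 6
gcd(3,1,6) = 1

Coefficients: [3, 1, 6]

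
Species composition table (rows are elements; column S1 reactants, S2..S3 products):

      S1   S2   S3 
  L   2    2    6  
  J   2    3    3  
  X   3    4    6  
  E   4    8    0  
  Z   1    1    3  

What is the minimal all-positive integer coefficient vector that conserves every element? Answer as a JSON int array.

L: 6·2 = 12 | 3·2+1·6 = 12
J: 6·2 = 12 | 3·3+1·3 = 12
X: 6·3 = 18 | 3·4+1·6 = 18
E: 6·4 = 24 | 3·8+1·0 = 24
Z: 6·1 = 6 | 3·1+1·3 = 6
gcd(6,3,1) = 1

Coefficients: [6, 3, 1]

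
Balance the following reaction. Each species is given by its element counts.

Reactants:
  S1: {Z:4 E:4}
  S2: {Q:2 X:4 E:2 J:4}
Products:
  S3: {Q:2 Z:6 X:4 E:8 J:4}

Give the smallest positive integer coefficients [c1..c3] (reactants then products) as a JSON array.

Q: 3·0+2·2 = 4 | 2·2 = 4
Z: 3·4+2·0 = 12 | 2·6 = 12
X: 3·0+2·4 = 8 | 2·4 = 8
E: 3·4+2·2 = 16 | 2·8 = 16
J: 3·0+2·4 = 8 | 2·4 = 8
gcd(3,2,2) = 1

Coefficients: [3, 2, 2]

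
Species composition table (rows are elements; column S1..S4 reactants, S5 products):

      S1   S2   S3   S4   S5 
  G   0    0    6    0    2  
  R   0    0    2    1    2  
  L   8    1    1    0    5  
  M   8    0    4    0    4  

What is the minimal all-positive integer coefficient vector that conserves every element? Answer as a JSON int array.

G: 1·0+6·0+1·6+4·0 = 6 | 3·2 = 6
R: 1·0+6·0+1·2+4·1 = 6 | 3·2 = 6
L: 1·8+6·1+1·1+4·0 = 15 | 3·5 = 15
M: 1·8+6·0+1·4+4·0 = 12 | 3·4 = 12
gcd(1,6,1,4,3) = 1

Coefficients: [1, 6, 1, 4, 3]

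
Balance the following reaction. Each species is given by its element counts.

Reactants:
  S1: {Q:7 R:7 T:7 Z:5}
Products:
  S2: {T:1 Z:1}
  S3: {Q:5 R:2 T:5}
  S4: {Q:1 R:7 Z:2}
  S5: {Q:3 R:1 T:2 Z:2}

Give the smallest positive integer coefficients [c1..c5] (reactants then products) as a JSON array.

Coefficients: [3, 5, 2, 2, 3]

Q: 3·7 = 21 | 5·0+2·5+2·1+3·3 = 21
R: 3·7 = 21 | 5·0+2·2+2·7+3·1 = 21
T: 3·7 = 21 | 5·1+2·5+2·0+3·2 = 21
Z: 3·5 = 15 | 5·1+2·0+2·2+3·2 = 15
gcd(3,5,2,2,3) = 1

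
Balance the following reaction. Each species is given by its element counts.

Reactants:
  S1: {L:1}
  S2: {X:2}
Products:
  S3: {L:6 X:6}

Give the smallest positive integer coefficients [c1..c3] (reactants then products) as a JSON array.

Coefficients: [6, 3, 1]

L: 6·1+3·0 = 6 | 1·6 = 6
X: 6·0+3·2 = 6 | 1·6 = 6
gcd(6,3,1) = 1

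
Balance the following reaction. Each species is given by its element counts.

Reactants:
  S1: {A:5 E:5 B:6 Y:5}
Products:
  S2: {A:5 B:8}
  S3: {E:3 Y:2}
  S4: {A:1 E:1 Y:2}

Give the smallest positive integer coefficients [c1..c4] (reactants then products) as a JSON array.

A: 4·5 = 20 | 3·5+5·0+5·1 = 20
E: 4·5 = 20 | 3·0+5·3+5·1 = 20
B: 4·6 = 24 | 3·8+5·0+5·0 = 24
Y: 4·5 = 20 | 3·0+5·2+5·2 = 20
gcd(4,3,5,5) = 1

Coefficients: [4, 3, 5, 5]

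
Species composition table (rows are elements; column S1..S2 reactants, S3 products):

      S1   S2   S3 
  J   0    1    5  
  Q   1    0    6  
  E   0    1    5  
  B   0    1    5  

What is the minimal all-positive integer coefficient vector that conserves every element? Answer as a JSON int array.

J: 6·0+5·1 = 5 | 1·5 = 5
Q: 6·1+5·0 = 6 | 1·6 = 6
E: 6·0+5·1 = 5 | 1·5 = 5
B: 6·0+5·1 = 5 | 1·5 = 5
gcd(6,5,1) = 1

Coefficients: [6, 5, 1]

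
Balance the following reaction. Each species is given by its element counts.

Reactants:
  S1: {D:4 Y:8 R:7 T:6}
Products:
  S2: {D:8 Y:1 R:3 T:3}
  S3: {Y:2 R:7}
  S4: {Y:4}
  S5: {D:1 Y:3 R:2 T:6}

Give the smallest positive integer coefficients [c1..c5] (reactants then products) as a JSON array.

Coefficients: [5, 2, 3, 5, 4]

D: 5·4 = 20 | 2·8+3·0+5·0+4·1 = 20
Y: 5·8 = 40 | 2·1+3·2+5·4+4·3 = 40
R: 5·7 = 35 | 2·3+3·7+5·0+4·2 = 35
T: 5·6 = 30 | 2·3+3·0+5·0+4·6 = 30
gcd(5,2,3,5,4) = 1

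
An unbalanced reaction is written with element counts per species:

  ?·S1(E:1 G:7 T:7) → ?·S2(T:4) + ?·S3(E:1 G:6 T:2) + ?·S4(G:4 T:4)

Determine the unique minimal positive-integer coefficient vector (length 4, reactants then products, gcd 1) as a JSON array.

Coefficients: [4, 4, 4, 1]

E: 4·1 = 4 | 4·0+4·1+1·0 = 4
G: 4·7 = 28 | 4·0+4·6+1·4 = 28
T: 4·7 = 28 | 4·4+4·2+1·4 = 28
gcd(4,4,4,1) = 1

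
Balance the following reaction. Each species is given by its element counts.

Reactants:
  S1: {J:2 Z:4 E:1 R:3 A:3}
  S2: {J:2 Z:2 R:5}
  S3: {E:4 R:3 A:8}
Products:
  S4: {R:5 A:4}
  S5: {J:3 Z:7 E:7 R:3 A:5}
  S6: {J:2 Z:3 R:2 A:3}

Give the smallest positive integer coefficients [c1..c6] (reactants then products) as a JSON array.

Coefficients: [6, 1, 2, 3, 2, 4]

J: 6·2+1·2+2·0 = 14 | 3·0+2·3+4·2 = 14
Z: 6·4+1·2+2·0 = 26 | 3·0+2·7+4·3 = 26
E: 6·1+1·0+2·4 = 14 | 3·0+2·7+4·0 = 14
R: 6·3+1·5+2·3 = 29 | 3·5+2·3+4·2 = 29
A: 6·3+1·0+2·8 = 34 | 3·4+2·5+4·3 = 34
gcd(6,1,2,3,2,4) = 1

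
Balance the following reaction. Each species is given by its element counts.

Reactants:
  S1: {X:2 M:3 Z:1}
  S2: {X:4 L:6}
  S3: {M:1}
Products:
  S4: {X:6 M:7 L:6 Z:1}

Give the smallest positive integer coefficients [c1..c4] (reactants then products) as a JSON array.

X: 1·2+1·4+4·0 = 6 | 1·6 = 6
M: 1·3+1·0+4·1 = 7 | 1·7 = 7
L: 1·0+1·6+4·0 = 6 | 1·6 = 6
Z: 1·1+1·0+4·0 = 1 | 1·1 = 1
gcd(1,1,4,1) = 1

Coefficients: [1, 1, 4, 1]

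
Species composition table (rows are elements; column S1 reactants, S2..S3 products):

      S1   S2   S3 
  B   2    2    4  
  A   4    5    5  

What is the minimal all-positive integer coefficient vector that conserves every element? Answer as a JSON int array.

B: 5·2 = 10 | 3·2+1·4 = 10
A: 5·4 = 20 | 3·5+1·5 = 20
gcd(5,3,1) = 1

Coefficients: [5, 3, 1]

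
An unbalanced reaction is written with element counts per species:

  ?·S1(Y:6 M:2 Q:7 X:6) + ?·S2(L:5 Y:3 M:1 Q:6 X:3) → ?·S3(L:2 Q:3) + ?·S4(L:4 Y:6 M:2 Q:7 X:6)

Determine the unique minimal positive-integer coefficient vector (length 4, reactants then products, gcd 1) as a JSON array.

Coefficients: [2, 6, 5, 5]

L: 2·0+6·5 = 30 | 5·2+5·4 = 30
Y: 2·6+6·3 = 30 | 5·0+5·6 = 30
M: 2·2+6·1 = 10 | 5·0+5·2 = 10
Q: 2·7+6·6 = 50 | 5·3+5·7 = 50
X: 2·6+6·3 = 30 | 5·0+5·6 = 30
gcd(2,6,5,5) = 1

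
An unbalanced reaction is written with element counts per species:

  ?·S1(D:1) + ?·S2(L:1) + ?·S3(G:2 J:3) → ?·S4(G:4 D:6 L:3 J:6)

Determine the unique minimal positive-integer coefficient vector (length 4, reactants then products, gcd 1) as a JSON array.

Coefficients: [6, 3, 2, 1]

G: 6·0+3·0+2·2 = 4 | 1·4 = 4
D: 6·1+3·0+2·0 = 6 | 1·6 = 6
L: 6·0+3·1+2·0 = 3 | 1·3 = 3
J: 6·0+3·0+2·3 = 6 | 1·6 = 6
gcd(6,3,2,1) = 1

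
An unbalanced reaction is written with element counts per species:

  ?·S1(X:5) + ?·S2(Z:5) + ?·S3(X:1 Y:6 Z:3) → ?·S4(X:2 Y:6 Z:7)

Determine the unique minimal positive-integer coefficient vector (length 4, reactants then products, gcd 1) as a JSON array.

Coefficients: [1, 4, 5, 5]

X: 1·5+4·0+5·1 = 10 | 5·2 = 10
Y: 1·0+4·0+5·6 = 30 | 5·6 = 30
Z: 1·0+4·5+5·3 = 35 | 5·7 = 35
gcd(1,4,5,5) = 1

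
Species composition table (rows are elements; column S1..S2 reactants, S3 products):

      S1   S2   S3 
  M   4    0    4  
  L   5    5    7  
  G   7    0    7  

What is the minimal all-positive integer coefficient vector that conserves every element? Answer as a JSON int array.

M: 5·4+2·0 = 20 | 5·4 = 20
L: 5·5+2·5 = 35 | 5·7 = 35
G: 5·7+2·0 = 35 | 5·7 = 35
gcd(5,2,5) = 1

Coefficients: [5, 2, 5]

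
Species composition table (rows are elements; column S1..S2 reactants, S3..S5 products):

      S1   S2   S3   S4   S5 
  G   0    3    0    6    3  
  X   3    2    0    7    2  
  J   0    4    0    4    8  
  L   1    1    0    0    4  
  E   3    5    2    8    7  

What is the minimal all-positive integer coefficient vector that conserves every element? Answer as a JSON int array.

G: 2·0+6·3 = 18 | 3·0+2·6+2·3 = 18
X: 2·3+6·2 = 18 | 3·0+2·7+2·2 = 18
J: 2·0+6·4 = 24 | 3·0+2·4+2·8 = 24
L: 2·1+6·1 = 8 | 3·0+2·0+2·4 = 8
E: 2·3+6·5 = 36 | 3·2+2·8+2·7 = 36
gcd(2,6,3,2,2) = 1

Coefficients: [2, 6, 3, 2, 2]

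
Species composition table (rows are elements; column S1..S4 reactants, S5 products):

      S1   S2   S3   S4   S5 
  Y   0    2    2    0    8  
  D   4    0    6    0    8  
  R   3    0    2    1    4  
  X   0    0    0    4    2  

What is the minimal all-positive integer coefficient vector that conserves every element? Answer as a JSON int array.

Coefficients: [1, 6, 2, 1, 2]

Y: 1·0+6·2+2·2+1·0 = 16 | 2·8 = 16
D: 1·4+6·0+2·6+1·0 = 16 | 2·8 = 16
R: 1·3+6·0+2·2+1·1 = 8 | 2·4 = 8
X: 1·0+6·0+2·0+1·4 = 4 | 2·2 = 4
gcd(1,6,2,1,2) = 1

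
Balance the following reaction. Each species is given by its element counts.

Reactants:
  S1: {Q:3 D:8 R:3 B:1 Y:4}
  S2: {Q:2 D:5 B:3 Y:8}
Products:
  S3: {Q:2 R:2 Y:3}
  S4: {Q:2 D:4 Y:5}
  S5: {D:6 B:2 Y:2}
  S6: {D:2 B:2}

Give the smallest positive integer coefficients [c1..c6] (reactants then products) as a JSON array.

Q: 4·3+4·2 = 20 | 6·2+4·2+5·0+3·0 = 20
D: 4·8+4·5 = 52 | 6·0+4·4+5·6+3·2 = 52
R: 4·3+4·0 = 12 | 6·2+4·0+5·0+3·0 = 12
B: 4·1+4·3 = 16 | 6·0+4·0+5·2+3·2 = 16
Y: 4·4+4·8 = 48 | 6·3+4·5+5·2+3·0 = 48
gcd(4,4,6,4,5,3) = 1

Coefficients: [4, 4, 6, 4, 5, 3]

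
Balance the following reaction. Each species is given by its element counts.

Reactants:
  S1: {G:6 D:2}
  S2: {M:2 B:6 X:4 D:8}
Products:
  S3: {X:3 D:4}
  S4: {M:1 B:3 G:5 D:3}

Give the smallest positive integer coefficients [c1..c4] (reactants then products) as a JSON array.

M: 5·0+3·2 = 6 | 4·0+6·1 = 6
B: 5·0+3·6 = 18 | 4·0+6·3 = 18
X: 5·0+3·4 = 12 | 4·3+6·0 = 12
G: 5·6+3·0 = 30 | 4·0+6·5 = 30
D: 5·2+3·8 = 34 | 4·4+6·3 = 34
gcd(5,3,4,6) = 1

Coefficients: [5, 3, 4, 6]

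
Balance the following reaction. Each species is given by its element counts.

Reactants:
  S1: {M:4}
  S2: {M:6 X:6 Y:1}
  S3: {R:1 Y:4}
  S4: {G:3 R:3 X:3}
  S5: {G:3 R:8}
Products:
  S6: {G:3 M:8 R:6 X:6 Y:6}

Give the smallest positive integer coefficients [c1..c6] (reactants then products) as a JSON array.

G: 3·0+2·0+4·0+2·3+1·3 = 9 | 3·3 = 9
M: 3·4+2·6+4·0+2·0+1·0 = 24 | 3·8 = 24
R: 3·0+2·0+4·1+2·3+1·8 = 18 | 3·6 = 18
X: 3·0+2·6+4·0+2·3+1·0 = 18 | 3·6 = 18
Y: 3·0+2·1+4·4+2·0+1·0 = 18 | 3·6 = 18
gcd(3,2,4,2,1,3) = 1

Coefficients: [3, 2, 4, 2, 1, 3]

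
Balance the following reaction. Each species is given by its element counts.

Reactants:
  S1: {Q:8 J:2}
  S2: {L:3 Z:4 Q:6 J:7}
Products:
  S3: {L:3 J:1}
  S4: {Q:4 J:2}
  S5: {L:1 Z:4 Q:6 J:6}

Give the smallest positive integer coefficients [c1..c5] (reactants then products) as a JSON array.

L: 1·0+6·3 = 18 | 4·3+2·0+6·1 = 18
Z: 1·0+6·4 = 24 | 4·0+2·0+6·4 = 24
Q: 1·8+6·6 = 44 | 4·0+2·4+6·6 = 44
J: 1·2+6·7 = 44 | 4·1+2·2+6·6 = 44
gcd(1,6,4,2,6) = 1

Coefficients: [1, 6, 4, 2, 6]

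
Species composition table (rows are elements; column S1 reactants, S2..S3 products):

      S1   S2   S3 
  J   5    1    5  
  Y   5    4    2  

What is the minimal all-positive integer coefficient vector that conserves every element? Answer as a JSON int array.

J: 6·5 = 30 | 5·1+5·5 = 30
Y: 6·5 = 30 | 5·4+5·2 = 30
gcd(6,5,5) = 1

Coefficients: [6, 5, 5]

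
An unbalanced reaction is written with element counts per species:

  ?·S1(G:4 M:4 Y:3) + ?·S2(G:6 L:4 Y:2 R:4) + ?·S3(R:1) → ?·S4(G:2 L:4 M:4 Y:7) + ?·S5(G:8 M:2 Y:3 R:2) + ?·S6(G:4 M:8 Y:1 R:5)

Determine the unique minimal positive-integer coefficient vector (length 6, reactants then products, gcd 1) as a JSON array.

Coefficients: [4, 1, 5, 1, 2, 1]

G: 4·4+1·6+5·0 = 22 | 1·2+2·8+1·4 = 22
L: 4·0+1·4+5·0 = 4 | 1·4+2·0+1·0 = 4
M: 4·4+1·0+5·0 = 16 | 1·4+2·2+1·8 = 16
Y: 4·3+1·2+5·0 = 14 | 1·7+2·3+1·1 = 14
R: 4·0+1·4+5·1 = 9 | 1·0+2·2+1·5 = 9
gcd(4,1,5,1,2,1) = 1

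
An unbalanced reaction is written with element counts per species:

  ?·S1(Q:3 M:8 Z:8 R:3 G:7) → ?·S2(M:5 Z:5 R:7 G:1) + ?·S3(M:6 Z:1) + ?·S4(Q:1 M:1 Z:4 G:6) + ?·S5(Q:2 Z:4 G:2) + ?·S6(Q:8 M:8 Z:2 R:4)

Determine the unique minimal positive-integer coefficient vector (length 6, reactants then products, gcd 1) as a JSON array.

Q: 6·3 = 18 | 2·0+4·0+6·1+2·2+1·8 = 18
M: 6·8 = 48 | 2·5+4·6+6·1+2·0+1·8 = 48
Z: 6·8 = 48 | 2·5+4·1+6·4+2·4+1·2 = 48
R: 6·3 = 18 | 2·7+4·0+6·0+2·0+1·4 = 18
G: 6·7 = 42 | 2·1+4·0+6·6+2·2+1·0 = 42
gcd(6,2,4,6,2,1) = 1

Coefficients: [6, 2, 4, 6, 2, 1]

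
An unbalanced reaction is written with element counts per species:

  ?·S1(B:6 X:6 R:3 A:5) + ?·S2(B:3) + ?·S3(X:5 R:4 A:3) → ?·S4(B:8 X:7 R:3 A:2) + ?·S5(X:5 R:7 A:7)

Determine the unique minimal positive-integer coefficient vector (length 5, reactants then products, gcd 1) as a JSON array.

Coefficients: [1, 6, 5, 3, 2]

B: 1·6+6·3+5·0 = 24 | 3·8+2·0 = 24
X: 1·6+6·0+5·5 = 31 | 3·7+2·5 = 31
R: 1·3+6·0+5·4 = 23 | 3·3+2·7 = 23
A: 1·5+6·0+5·3 = 20 | 3·2+2·7 = 20
gcd(1,6,5,3,2) = 1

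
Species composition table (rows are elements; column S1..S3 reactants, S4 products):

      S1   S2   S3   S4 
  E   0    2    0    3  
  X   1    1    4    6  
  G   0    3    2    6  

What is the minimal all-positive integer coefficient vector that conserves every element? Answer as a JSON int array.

E: 6·0+6·2+3·0 = 12 | 4·3 = 12
X: 6·1+6·1+3·4 = 24 | 4·6 = 24
G: 6·0+6·3+3·2 = 24 | 4·6 = 24
gcd(6,6,3,4) = 1

Coefficients: [6, 6, 3, 4]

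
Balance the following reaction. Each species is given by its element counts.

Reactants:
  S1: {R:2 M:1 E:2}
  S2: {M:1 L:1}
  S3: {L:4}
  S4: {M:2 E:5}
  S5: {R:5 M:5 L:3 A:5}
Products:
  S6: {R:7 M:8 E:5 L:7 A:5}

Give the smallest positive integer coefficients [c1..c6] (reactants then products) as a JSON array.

R: 5·2+4·0+4·0+3·0+5·5 = 35 | 5·7 = 35
M: 5·1+4·1+4·0+3·2+5·5 = 40 | 5·8 = 40
E: 5·2+4·0+4·0+3·5+5·0 = 25 | 5·5 = 25
L: 5·0+4·1+4·4+3·0+5·3 = 35 | 5·7 = 35
A: 5·0+4·0+4·0+3·0+5·5 = 25 | 5·5 = 25
gcd(5,4,4,3,5,5) = 1

Coefficients: [5, 4, 4, 3, 5, 5]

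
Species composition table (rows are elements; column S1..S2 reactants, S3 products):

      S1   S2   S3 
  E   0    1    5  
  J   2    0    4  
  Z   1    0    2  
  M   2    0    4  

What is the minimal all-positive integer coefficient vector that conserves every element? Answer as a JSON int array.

E: 2·0+5·1 = 5 | 1·5 = 5
J: 2·2+5·0 = 4 | 1·4 = 4
Z: 2·1+5·0 = 2 | 1·2 = 2
M: 2·2+5·0 = 4 | 1·4 = 4
gcd(2,5,1) = 1

Coefficients: [2, 5, 1]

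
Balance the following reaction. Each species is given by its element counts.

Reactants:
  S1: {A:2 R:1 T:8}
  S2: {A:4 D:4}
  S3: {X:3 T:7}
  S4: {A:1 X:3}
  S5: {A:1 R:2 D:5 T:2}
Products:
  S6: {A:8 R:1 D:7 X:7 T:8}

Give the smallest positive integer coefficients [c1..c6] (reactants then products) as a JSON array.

Coefficients: [1, 4, 2, 5, 1, 3]

A: 1·2+4·4+2·0+5·1+1·1 = 24 | 3·8 = 24
R: 1·1+4·0+2·0+5·0+1·2 = 3 | 3·1 = 3
D: 1·0+4·4+2·0+5·0+1·5 = 21 | 3·7 = 21
X: 1·0+4·0+2·3+5·3+1·0 = 21 | 3·7 = 21
T: 1·8+4·0+2·7+5·0+1·2 = 24 | 3·8 = 24
gcd(1,4,2,5,1,3) = 1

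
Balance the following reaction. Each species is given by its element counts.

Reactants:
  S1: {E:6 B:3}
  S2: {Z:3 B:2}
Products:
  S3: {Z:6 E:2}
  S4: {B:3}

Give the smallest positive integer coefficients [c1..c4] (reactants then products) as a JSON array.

Coefficients: [1, 6, 3, 5]

Z: 1·0+6·3 = 18 | 3·6+5·0 = 18
E: 1·6+6·0 = 6 | 3·2+5·0 = 6
B: 1·3+6·2 = 15 | 3·0+5·3 = 15
gcd(1,6,3,5) = 1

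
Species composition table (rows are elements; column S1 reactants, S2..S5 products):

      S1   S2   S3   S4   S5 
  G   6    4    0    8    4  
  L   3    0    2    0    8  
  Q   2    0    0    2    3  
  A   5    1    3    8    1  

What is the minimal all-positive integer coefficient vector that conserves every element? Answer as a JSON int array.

Coefficients: [6, 1, 1, 3, 2]

G: 6·6 = 36 | 1·4+1·0+3·8+2·4 = 36
L: 6·3 = 18 | 1·0+1·2+3·0+2·8 = 18
Q: 6·2 = 12 | 1·0+1·0+3·2+2·3 = 12
A: 6·5 = 30 | 1·1+1·3+3·8+2·1 = 30
gcd(6,1,1,3,2) = 1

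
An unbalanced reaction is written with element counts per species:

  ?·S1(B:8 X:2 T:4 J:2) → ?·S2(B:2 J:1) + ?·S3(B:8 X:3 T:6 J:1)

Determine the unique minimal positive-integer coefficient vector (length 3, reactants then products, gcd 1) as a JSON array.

B: 3·8 = 24 | 4·2+2·8 = 24
X: 3·2 = 6 | 4·0+2·3 = 6
T: 3·4 = 12 | 4·0+2·6 = 12
J: 3·2 = 6 | 4·1+2·1 = 6
gcd(3,4,2) = 1

Coefficients: [3, 4, 2]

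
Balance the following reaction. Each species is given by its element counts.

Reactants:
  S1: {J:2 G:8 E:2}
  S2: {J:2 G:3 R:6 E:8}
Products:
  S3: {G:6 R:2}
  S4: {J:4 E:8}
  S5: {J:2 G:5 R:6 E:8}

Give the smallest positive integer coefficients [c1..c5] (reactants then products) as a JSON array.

Coefficients: [4, 3, 6, 3, 1]

J: 4·2+3·2 = 14 | 6·0+3·4+1·2 = 14
G: 4·8+3·3 = 41 | 6·6+3·0+1·5 = 41
R: 4·0+3·6 = 18 | 6·2+3·0+1·6 = 18
E: 4·2+3·8 = 32 | 6·0+3·8+1·8 = 32
gcd(4,3,6,3,1) = 1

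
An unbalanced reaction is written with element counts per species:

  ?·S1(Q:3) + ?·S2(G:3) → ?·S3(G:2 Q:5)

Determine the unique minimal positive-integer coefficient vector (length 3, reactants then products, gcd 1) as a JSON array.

G: 5·0+2·3 = 6 | 3·2 = 6
Q: 5·3+2·0 = 15 | 3·5 = 15
gcd(5,2,3) = 1

Coefficients: [5, 2, 3]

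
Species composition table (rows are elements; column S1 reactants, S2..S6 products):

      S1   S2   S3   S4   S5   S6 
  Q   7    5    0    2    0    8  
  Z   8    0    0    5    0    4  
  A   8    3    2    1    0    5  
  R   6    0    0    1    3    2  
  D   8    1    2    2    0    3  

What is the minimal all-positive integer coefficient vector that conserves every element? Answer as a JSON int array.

Coefficients: [3, 1, 6, 4, 4, 1]

Q: 3·7 = 21 | 1·5+6·0+4·2+4·0+1·8 = 21
Z: 3·8 = 24 | 1·0+6·0+4·5+4·0+1·4 = 24
A: 3·8 = 24 | 1·3+6·2+4·1+4·0+1·5 = 24
R: 3·6 = 18 | 1·0+6·0+4·1+4·3+1·2 = 18
D: 3·8 = 24 | 1·1+6·2+4·2+4·0+1·3 = 24
gcd(3,1,6,4,4,1) = 1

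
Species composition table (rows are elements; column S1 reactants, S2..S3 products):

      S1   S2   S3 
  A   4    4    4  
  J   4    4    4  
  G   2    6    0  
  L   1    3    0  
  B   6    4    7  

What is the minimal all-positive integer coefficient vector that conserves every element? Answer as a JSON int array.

Coefficients: [3, 1, 2]

A: 3·4 = 12 | 1·4+2·4 = 12
J: 3·4 = 12 | 1·4+2·4 = 12
G: 3·2 = 6 | 1·6+2·0 = 6
L: 3·1 = 3 | 1·3+2·0 = 3
B: 3·6 = 18 | 1·4+2·7 = 18
gcd(3,1,2) = 1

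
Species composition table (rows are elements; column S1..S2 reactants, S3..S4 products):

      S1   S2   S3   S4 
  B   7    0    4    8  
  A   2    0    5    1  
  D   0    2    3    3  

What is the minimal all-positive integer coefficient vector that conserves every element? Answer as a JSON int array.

Coefficients: [4, 6, 1, 3]

B: 4·7+6·0 = 28 | 1·4+3·8 = 28
A: 4·2+6·0 = 8 | 1·5+3·1 = 8
D: 4·0+6·2 = 12 | 1·3+3·3 = 12
gcd(4,6,1,3) = 1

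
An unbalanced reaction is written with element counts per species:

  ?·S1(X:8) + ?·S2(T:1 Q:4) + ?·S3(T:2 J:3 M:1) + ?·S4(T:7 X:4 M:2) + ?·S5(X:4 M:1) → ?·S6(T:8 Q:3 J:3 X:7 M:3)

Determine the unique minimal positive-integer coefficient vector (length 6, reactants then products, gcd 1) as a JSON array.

Coefficients: [1, 3, 4, 3, 2, 4]

T: 1·0+3·1+4·2+3·7+2·0 = 32 | 4·8 = 32
Q: 1·0+3·4+4·0+3·0+2·0 = 12 | 4·3 = 12
J: 1·0+3·0+4·3+3·0+2·0 = 12 | 4·3 = 12
X: 1·8+3·0+4·0+3·4+2·4 = 28 | 4·7 = 28
M: 1·0+3·0+4·1+3·2+2·1 = 12 | 4·3 = 12
gcd(1,3,4,3,2,4) = 1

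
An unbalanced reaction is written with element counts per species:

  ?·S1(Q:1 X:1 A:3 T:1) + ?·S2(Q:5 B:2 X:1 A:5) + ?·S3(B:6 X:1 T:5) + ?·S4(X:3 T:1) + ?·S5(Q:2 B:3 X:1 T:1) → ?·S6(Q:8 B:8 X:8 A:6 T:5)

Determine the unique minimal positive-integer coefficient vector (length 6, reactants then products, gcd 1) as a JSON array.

Q: 1·1+3·5+1·0+5·0+4·2 = 24 | 3·8 = 24
B: 1·0+3·2+1·6+5·0+4·3 = 24 | 3·8 = 24
X: 1·1+3·1+1·1+5·3+4·1 = 24 | 3·8 = 24
A: 1·3+3·5+1·0+5·0+4·0 = 18 | 3·6 = 18
T: 1·1+3·0+1·5+5·1+4·1 = 15 | 3·5 = 15
gcd(1,3,1,5,4,3) = 1

Coefficients: [1, 3, 1, 5, 4, 3]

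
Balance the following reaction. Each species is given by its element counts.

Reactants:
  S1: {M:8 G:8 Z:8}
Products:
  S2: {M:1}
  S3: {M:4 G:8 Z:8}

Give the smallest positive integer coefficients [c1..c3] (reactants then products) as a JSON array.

Coefficients: [1, 4, 1]

M: 1·8 = 8 | 4·1+1·4 = 8
G: 1·8 = 8 | 4·0+1·8 = 8
Z: 1·8 = 8 | 4·0+1·8 = 8
gcd(1,4,1) = 1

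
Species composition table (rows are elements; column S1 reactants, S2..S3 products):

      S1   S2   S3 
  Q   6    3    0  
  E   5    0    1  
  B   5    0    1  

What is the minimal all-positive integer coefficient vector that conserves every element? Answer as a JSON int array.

Q: 1·6 = 6 | 2·3+5·0 = 6
E: 1·5 = 5 | 2·0+5·1 = 5
B: 1·5 = 5 | 2·0+5·1 = 5
gcd(1,2,5) = 1

Coefficients: [1, 2, 5]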